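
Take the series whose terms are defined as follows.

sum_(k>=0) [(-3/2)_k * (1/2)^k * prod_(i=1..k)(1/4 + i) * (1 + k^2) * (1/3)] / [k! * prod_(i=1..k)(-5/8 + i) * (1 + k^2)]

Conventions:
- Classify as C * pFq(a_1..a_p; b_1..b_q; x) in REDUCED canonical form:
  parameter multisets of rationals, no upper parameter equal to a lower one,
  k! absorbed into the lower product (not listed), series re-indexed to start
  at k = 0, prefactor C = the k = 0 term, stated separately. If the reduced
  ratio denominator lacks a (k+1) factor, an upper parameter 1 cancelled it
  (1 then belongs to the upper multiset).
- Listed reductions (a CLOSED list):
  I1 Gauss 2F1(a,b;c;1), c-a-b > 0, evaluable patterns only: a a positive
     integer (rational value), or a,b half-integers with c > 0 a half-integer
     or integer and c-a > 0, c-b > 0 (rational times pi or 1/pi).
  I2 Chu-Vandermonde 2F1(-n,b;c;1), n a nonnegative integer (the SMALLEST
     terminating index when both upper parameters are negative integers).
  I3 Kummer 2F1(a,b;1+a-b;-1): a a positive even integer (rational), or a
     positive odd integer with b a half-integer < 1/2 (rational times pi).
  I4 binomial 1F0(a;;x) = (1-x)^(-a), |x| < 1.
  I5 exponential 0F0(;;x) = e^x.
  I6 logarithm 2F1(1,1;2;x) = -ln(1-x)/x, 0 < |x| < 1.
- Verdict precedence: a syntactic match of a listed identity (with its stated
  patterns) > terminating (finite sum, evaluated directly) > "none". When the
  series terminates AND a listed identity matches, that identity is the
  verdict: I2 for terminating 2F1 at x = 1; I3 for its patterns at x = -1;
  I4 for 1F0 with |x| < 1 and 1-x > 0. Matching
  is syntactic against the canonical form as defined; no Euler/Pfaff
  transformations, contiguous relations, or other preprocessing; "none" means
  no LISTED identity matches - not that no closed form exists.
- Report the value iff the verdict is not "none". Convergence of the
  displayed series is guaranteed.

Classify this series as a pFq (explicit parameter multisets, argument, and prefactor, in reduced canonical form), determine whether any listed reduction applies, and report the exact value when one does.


Reduced: x = 1/2, 2F1, upper = {-3/2, 5/4}, lower = {3/8}, C = 1/3. Verdict: no listed reduction: x = 1/2 and upper {-3/2, 5/4} fail every I1-I6 pattern.

Key step: with t_0 = 1/3, the lower running product (prefactor 1/3) is a rising factorial.
Adjacent-term ratio: r(k) = (1/2) * (k-3/2) (k+5/4) / [(k+3/8) (k+1)] - rational in k. x = (1/2); t_0 = 1/3; negate the roots.


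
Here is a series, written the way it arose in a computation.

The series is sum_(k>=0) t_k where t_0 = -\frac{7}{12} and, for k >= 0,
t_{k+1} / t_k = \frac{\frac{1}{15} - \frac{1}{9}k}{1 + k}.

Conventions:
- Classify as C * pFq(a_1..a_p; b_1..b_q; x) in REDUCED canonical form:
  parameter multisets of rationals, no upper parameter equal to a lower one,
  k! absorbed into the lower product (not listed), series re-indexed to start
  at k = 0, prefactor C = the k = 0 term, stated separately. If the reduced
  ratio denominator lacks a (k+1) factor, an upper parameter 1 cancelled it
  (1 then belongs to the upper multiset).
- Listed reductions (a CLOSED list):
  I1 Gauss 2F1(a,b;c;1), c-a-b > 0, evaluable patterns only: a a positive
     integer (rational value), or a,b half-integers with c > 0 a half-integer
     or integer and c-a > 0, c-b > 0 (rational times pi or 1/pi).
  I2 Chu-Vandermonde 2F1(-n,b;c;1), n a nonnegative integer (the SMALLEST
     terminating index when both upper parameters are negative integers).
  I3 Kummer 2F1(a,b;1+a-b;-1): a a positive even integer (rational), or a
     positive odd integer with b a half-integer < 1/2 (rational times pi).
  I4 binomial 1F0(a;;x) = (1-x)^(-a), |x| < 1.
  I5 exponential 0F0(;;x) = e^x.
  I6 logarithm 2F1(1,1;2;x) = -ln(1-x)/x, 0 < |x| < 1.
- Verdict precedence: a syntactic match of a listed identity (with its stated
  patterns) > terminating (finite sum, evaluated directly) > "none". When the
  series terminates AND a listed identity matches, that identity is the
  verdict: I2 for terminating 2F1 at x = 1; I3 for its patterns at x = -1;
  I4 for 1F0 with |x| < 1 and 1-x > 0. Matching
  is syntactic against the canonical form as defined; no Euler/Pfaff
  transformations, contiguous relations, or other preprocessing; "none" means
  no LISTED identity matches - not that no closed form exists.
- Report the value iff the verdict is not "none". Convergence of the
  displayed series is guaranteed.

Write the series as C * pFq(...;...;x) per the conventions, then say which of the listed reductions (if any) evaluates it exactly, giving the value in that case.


x = -\frac{1}{9} here; the reduced form reads 1F0, upper {-\frac{3}{5}}, lower {-}, C = -\frac{7}{12}. Verdict: the I4 binomial reduction applies (the 1F0 binomial series: exponent 3/5, x = -\frac{1}{9}). Exact value: \left(-\frac{7}{12}\right) \cdot \left(\frac{10}{9}\right)^{\frac{3}{5}}.

First insight: with t_0 = -\frac{7}{12}, roots of the ratio polynomials (C = -7/12, x = -1/9) are the negated parameters.
Adjacent-term ratio: r(k) = -\frac{1}{9} * (k-\frac{3}{5}) / [(k+1)] ; factor over Q: parameters, x = -\frac{1}{9}, and C = -\frac{7}{12}.


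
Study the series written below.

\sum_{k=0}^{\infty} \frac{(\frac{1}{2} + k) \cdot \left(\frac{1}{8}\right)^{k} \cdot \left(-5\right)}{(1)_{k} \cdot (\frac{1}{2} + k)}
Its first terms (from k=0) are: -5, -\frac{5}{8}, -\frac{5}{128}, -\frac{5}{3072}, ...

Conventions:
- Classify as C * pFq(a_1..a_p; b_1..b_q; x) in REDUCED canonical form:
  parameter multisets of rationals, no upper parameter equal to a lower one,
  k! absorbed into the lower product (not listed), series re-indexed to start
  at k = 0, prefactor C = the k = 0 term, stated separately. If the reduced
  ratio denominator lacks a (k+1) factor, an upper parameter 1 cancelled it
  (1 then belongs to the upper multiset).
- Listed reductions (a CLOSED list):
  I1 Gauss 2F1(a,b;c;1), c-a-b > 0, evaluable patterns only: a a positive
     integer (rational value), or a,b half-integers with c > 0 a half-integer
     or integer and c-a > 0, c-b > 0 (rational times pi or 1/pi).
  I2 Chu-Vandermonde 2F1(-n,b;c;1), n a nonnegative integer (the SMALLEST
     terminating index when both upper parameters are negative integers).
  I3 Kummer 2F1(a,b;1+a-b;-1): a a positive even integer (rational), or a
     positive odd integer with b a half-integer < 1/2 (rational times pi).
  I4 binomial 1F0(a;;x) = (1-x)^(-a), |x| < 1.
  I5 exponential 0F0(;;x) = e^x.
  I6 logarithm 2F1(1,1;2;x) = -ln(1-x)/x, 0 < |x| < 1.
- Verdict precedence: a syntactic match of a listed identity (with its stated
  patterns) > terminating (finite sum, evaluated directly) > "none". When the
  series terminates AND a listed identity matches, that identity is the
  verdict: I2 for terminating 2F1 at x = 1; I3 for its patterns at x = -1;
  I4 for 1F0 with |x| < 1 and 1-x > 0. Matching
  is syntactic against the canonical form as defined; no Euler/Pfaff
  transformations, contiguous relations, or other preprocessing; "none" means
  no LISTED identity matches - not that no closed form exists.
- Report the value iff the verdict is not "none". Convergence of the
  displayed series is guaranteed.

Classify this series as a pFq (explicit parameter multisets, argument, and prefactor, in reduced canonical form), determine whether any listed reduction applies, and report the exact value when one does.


At argument \frac{1}{8}: a 0F0 with upper {-}, lower {-}, scaled by C = -5. Verdict at x = \frac{1}{8}: exponential (I5) matches (the 0F0 exponential series at x = \frac{1}{8}). Value: \left(-5\right) \cdot e^{\frac{1}{8}}.

Key observation: from the first term -5: (1)_k (C = -5, x = 1/8) is k! itself.
Term ratio: r(k) = \frac{1}{8} * 1 / [(k+1)] - rational in k. x = \frac{1}{8}; t_0 = -5; negate the roots.


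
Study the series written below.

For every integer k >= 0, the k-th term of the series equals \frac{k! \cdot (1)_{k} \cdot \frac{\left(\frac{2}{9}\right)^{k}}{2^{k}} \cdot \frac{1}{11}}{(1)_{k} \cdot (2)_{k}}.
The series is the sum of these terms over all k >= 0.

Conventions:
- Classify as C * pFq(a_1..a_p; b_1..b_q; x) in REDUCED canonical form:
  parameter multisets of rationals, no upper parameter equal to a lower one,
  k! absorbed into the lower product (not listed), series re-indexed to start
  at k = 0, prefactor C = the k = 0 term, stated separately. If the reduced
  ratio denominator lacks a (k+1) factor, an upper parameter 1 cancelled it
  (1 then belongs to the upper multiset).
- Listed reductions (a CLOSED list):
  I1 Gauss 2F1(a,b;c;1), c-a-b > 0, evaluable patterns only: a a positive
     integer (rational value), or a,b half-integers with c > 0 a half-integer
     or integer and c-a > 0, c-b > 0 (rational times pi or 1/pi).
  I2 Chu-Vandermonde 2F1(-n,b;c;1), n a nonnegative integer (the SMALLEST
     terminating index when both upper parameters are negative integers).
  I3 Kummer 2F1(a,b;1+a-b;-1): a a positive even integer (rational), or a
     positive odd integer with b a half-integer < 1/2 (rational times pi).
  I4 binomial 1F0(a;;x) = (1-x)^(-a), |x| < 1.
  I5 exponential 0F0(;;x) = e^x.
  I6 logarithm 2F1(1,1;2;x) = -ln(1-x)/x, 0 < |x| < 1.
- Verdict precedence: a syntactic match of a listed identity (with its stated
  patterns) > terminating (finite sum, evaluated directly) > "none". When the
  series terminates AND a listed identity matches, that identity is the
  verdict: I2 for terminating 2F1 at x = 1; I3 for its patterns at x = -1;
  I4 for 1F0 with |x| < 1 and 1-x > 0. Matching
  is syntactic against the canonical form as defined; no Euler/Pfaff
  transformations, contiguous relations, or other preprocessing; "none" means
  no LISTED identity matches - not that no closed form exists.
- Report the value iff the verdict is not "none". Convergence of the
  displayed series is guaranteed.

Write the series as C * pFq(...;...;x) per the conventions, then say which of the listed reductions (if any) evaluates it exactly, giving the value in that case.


The series (x = \frac{1}{9}) is 2F1: upper {1, 1}, lower {2}, prefactor \frac{1}{11}. Verdict: logarithm (I6) fires (the logarithm: parameters (1,1;2), x = \frac{1}{9}). Sum: \left(-\frac{9}{11}\right) \cdot \ln\left(\frac{8}{9}\right).

First insight: with t_0 = \frac{1}{11}, the factorial ratio (C = 1/11, x = 1/9) (k+a-1)!/(a-1)! is a rising factorial (a)_k.
Consecutive-term ratio: r(k) = \frac{1}{9} * (k+1) (k+1) / [(k+2) (k+1)] - rational; roots negated = parameters, x = \frac{1}{9}, C = \frac{1}{11}.


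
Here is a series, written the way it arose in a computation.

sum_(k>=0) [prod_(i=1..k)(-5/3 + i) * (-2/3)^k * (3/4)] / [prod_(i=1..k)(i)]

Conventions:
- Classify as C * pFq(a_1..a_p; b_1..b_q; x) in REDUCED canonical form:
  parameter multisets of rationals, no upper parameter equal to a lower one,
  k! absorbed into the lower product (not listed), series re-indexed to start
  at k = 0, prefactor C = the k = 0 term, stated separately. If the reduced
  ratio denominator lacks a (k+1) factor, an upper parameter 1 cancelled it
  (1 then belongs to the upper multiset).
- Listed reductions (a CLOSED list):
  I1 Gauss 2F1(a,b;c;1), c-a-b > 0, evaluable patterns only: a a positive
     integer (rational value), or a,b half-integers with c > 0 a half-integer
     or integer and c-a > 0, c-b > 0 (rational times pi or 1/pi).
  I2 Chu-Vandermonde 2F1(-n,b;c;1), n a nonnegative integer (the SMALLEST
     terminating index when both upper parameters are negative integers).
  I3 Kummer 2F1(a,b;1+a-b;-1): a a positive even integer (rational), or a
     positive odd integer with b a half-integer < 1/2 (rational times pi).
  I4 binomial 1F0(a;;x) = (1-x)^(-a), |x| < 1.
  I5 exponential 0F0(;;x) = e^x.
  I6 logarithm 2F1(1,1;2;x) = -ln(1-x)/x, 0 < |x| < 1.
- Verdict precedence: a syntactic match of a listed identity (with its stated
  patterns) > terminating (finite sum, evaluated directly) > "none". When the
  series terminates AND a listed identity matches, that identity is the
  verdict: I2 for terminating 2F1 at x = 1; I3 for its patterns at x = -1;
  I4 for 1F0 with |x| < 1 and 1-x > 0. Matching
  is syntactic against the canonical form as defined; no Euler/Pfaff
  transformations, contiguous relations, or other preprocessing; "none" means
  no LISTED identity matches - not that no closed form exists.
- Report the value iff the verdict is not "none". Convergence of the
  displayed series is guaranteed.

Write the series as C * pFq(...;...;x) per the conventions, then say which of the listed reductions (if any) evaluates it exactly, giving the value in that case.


The series (x = -2/3) is 1F0: upper {-2/3}, lower {-}, prefactor 3/4. Verdict: this is the binomial series (I4) (the 1F0 binomial series: exponent 2/3, x = -2/3). Its exact value is (3/4) * (5/3)^(2/3).

The tell: t_0 = 3/4 here, and the product of the first k integers (C = 3/4, x = -2/3) is k!.
Ratio: r(k) = (-2/3) * (k-2/3) / [(k+1)] - rational in k. x = (-2/3); t_0 = 3/4; negate the roots.


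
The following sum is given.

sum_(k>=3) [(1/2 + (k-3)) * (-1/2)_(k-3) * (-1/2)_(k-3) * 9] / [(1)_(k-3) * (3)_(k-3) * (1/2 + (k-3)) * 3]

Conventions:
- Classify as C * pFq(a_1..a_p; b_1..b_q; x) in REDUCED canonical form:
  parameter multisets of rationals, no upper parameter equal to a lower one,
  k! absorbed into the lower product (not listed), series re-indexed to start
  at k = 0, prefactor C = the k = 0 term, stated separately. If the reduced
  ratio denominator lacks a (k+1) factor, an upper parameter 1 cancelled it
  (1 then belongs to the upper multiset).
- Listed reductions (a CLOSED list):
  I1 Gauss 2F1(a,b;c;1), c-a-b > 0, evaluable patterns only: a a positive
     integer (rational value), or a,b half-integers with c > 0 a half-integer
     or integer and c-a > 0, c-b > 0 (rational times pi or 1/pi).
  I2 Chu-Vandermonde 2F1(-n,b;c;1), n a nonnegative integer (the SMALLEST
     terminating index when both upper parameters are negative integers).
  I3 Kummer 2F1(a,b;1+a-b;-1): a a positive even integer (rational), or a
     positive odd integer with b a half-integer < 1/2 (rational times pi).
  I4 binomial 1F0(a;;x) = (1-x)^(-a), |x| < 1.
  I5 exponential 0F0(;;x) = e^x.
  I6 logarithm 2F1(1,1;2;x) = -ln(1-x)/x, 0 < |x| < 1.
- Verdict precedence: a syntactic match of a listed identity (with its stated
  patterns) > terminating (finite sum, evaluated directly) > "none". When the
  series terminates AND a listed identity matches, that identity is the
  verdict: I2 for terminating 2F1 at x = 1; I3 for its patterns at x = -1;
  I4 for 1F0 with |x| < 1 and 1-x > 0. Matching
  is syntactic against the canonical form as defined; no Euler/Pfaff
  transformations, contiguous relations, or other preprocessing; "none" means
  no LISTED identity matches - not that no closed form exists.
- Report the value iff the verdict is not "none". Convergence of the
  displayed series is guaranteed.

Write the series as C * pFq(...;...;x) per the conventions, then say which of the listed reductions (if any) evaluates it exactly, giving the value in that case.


Structural cue: x = 1 and the constant factors (prefactor 3) combine into one prefactor.
Consecutive-term ratio: r(k) = 1 * (k-1/2) (k-1/2) / [(k+3) (k+1)] - rational; roots negated = parameters, x = 1, C = 3.

With C = 3: the canonical form is 2F1(-1/2, -1/2; 3; 1). Verdict: this is Gauss's theorem I1 (half-integer case) (x = 1; upper {-1/2, -1/2} half-integers, c = 3 in the evaluable pattern). Value: (256/25) / pi.


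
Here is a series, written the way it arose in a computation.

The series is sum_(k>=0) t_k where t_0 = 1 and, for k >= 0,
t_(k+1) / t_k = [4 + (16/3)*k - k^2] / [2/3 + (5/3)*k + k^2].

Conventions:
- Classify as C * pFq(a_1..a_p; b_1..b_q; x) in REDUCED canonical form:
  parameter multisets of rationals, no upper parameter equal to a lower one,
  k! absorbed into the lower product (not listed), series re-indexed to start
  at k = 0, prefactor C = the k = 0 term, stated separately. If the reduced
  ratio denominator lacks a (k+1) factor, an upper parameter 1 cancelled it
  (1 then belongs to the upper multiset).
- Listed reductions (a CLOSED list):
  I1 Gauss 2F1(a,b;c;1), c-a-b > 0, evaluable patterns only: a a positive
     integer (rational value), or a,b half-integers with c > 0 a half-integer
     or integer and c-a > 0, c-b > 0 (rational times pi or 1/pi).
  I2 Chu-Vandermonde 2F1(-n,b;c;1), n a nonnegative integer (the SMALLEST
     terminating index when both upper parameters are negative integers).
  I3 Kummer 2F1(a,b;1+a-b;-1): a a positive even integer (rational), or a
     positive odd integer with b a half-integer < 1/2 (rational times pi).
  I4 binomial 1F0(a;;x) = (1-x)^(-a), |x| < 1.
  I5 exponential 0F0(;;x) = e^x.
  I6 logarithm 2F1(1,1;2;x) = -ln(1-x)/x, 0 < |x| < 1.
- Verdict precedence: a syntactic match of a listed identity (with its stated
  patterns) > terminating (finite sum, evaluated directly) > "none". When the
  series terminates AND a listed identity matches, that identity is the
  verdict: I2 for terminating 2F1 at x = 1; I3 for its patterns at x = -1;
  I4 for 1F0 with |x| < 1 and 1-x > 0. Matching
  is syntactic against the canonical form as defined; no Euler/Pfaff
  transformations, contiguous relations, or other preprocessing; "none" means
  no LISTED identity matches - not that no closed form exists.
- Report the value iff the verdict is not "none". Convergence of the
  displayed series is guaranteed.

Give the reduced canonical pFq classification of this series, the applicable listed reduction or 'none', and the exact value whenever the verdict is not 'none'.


x = -1 here; the reduced form reads 1F0, upper {-6}, lower {-}, C = 1. Verdict: terminating - no listed pattern fits, but -6 in the upper list cuts the series at k = 6; direct evaluation. Its exact value is 64.

Key observation: x = (-1) and the expanded ratio factors over Q; prefactor 1, roots give parameters.
Term ratio: r(k) = (-1) * (k-6) / [(k+1)] - rational in k, leading ratio (-1); with t_0 = 1, classification follows.


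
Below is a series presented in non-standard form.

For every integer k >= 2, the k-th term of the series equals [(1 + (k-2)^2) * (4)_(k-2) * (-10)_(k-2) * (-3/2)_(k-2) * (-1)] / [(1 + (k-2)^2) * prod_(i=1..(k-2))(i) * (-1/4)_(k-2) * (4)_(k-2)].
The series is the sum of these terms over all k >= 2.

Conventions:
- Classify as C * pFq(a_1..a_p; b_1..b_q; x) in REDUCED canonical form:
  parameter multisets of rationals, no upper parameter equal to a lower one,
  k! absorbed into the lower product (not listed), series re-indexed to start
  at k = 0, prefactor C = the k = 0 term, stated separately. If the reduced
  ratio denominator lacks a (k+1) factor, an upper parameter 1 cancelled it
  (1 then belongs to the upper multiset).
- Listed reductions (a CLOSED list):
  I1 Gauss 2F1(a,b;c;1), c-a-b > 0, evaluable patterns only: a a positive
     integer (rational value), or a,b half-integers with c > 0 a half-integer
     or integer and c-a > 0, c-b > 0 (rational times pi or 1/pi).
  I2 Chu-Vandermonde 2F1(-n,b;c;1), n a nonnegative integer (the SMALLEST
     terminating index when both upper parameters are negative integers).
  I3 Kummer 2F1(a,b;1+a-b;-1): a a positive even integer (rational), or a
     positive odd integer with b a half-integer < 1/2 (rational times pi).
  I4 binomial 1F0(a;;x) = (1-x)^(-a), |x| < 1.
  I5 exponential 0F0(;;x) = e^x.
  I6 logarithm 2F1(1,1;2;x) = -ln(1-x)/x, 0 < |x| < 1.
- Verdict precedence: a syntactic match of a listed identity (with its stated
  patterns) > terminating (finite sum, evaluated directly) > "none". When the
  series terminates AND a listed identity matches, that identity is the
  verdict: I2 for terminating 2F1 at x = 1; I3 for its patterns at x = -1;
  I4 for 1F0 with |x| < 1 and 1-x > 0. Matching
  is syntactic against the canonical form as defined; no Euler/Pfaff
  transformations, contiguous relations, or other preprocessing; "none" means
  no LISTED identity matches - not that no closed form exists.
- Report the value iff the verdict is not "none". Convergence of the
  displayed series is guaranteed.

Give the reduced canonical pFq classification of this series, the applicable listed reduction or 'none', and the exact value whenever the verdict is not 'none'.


Key observation: t_0 = -1 here, and the factor k^2 + 1 cancels (top and bottom), leaving prefactor -1.
Consecutive-term ratio: r(k) = 1 * (k-10) (k-3/2) / [(k-1/4) (k+1)] - poly over poly, x = 1 from leading terms; C = -1 at k = 0.

x = 1 here; the reduced form reads 2F1, upper {-10, -3/2}, lower {-1/4}, C = -1. Verdict: this is Vandermonde's identity (I2) (terminating 2F1 at x = 1 with n = 10, b = -3/2, c = -1/4). Sum: 48612265/284487.


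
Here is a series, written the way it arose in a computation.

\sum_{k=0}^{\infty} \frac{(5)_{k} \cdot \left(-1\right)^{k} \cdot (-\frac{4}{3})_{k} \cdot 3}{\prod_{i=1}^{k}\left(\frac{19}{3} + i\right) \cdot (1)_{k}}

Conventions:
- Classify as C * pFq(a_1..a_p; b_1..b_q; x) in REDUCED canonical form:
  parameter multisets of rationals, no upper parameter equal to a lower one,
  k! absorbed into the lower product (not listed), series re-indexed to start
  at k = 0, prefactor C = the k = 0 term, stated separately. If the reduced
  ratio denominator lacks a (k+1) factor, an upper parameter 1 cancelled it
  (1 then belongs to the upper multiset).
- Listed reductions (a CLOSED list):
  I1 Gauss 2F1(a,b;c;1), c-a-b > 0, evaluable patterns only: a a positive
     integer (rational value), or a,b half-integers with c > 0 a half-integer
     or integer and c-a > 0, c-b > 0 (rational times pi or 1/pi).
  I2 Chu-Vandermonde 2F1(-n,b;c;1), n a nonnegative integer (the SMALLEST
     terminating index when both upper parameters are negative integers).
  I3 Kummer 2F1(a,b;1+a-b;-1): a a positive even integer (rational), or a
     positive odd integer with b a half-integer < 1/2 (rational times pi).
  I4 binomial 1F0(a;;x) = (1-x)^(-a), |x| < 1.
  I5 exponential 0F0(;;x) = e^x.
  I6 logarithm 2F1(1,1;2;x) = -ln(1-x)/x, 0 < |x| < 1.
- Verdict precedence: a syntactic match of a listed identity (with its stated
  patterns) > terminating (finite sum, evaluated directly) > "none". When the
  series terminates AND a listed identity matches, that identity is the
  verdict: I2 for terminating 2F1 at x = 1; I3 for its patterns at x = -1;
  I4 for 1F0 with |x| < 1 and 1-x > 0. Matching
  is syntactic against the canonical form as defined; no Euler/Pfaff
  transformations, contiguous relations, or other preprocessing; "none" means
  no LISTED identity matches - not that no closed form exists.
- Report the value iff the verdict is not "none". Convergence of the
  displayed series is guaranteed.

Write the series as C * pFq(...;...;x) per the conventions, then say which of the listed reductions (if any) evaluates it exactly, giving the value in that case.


This is 3 * 2F1(-\frac{4}{3}, 5; \frac{22}{3}; -1) in reduced canonical form. Verdict: none. Every listed pattern misses the 2F1 form at -1, upper {-\frac{4}{3}, 5}.

Key step: from the first term 3: (1)_k (C = 3, x = -1) is k! itself.
Consecutive-term ratio: r(k) = -1 * (k-\frac{4}{3}) (k+5) / [(k+\frac{22}{3}) (k+1)] - poly over poly, x = -1 from leading terms; C = 3 at k = 0.


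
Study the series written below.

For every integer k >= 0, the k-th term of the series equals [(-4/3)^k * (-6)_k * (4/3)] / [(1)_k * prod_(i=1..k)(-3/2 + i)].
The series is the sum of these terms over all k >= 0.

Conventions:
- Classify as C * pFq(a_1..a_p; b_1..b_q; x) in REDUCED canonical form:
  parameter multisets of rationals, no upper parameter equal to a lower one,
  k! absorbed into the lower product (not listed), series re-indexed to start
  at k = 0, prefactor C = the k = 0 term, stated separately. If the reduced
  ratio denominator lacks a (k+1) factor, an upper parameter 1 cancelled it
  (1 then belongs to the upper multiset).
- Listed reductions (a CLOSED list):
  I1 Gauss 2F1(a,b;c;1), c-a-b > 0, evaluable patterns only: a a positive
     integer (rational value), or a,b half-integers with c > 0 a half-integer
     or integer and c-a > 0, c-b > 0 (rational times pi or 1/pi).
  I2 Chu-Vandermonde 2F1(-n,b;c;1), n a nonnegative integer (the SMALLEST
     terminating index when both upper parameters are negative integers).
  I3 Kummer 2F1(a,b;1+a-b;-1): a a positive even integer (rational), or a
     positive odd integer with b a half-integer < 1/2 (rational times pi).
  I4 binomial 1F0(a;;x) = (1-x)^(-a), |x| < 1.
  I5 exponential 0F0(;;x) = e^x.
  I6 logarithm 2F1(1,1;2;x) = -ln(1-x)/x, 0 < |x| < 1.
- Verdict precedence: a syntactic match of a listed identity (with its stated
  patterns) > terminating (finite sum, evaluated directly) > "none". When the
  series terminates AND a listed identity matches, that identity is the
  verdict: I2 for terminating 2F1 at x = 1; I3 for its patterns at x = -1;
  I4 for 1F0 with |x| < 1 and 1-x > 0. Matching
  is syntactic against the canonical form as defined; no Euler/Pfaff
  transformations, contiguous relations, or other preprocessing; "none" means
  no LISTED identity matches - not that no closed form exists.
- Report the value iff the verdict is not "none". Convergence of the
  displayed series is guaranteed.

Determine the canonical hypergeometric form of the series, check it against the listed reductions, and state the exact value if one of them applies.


With C = 4/3: the canonical form is 1F1(-6; -1/2; -4/3). Verdict: terminating - no listed pattern fits, but -6 in the upper list cuts the series at k = 6; direct evaluation. Its exact value is -169052012/413343.

The tell: with t_0 = 4/3, (1)_k (C = 4/3) is k! itself.
Consecutive-term ratio: r(k) = (-4/3) * (k-6) / [(k-1/2) (k+1)] - rational; roots negated = parameters, x = (-4/3), C = 4/3.


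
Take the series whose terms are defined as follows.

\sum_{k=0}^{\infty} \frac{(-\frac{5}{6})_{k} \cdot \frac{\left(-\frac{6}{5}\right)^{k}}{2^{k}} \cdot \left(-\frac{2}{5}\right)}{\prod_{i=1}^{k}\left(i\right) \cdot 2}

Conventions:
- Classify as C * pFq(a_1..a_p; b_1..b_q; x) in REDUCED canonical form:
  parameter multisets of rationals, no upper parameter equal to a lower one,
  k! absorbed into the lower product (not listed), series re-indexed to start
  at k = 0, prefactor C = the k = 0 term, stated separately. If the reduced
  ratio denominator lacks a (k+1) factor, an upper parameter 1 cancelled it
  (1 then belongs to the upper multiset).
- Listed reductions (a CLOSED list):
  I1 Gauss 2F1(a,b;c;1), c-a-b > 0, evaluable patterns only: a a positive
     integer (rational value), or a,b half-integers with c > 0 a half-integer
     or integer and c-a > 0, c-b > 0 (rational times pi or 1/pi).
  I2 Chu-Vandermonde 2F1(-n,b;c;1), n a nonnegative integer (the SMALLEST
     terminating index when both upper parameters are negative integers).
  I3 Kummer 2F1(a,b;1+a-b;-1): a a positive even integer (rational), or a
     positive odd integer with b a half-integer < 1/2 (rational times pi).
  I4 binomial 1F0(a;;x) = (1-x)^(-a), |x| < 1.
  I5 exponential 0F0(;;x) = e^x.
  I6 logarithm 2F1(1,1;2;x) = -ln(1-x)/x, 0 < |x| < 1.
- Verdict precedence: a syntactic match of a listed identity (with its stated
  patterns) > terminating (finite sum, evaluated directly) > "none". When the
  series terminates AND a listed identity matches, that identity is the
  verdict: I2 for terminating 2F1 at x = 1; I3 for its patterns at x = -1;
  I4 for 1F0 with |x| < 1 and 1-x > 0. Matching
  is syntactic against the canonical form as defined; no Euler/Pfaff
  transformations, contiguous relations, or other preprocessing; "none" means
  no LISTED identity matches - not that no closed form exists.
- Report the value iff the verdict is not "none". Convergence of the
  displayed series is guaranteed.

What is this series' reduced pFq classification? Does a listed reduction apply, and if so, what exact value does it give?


Key observation: x = -\frac{3}{5} and the product of the first k integers (C = -1/5, x = -3/5) is k!.
Step ratio: r(k) = -\frac{3}{5} * (k-\frac{5}{6}) / [(k+1)] - rational in k, leading ratio -\frac{3}{5}; with t_0 = -\frac{1}{5}, classification follows.

Reduced: x = -\frac{3}{5}, 1F0, upper = {-\frac{5}{6}}, lower = {-}, C = -\frac{1}{5}. Verdict: binomial (I4) matches (the 1F0 binomial series: exponent 5/6, x = -\frac{3}{5}). Hence: \left(-\frac{1}{5}\right) \cdot \left(\frac{8}{5}\right)^{\frac{5}{6}}.


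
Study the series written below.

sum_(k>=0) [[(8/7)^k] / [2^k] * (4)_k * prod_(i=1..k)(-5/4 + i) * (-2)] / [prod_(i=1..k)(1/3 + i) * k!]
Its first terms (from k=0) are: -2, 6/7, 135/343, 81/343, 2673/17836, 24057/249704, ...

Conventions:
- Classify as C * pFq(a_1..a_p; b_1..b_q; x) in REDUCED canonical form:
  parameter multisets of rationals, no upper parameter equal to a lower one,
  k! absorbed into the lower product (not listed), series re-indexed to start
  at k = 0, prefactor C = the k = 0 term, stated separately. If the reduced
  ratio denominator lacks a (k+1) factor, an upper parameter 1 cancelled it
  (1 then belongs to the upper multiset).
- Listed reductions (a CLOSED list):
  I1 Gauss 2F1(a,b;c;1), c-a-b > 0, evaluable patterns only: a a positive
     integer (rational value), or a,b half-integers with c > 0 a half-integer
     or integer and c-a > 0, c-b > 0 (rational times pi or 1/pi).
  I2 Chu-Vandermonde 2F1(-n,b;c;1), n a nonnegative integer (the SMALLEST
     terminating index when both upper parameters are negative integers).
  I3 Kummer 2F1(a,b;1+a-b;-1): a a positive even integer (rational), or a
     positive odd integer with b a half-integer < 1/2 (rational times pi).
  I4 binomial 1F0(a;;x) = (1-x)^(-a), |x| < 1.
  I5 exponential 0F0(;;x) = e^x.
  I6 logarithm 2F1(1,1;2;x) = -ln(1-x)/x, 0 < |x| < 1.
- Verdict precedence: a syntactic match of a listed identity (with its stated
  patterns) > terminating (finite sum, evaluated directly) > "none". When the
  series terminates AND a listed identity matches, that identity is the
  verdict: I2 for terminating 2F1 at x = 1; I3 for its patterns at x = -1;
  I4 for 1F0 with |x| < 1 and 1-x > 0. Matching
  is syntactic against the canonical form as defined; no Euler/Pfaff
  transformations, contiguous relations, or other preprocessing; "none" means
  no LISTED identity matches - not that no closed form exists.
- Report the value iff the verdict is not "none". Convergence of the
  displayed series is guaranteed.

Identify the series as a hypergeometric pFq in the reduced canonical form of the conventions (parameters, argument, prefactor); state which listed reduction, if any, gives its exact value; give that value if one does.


x = 4/7 here; the reduced form reads 2F1, upper {-1/4, 4}, lower {4/3}, C = -2. Verdict: none. Every listed pattern misses the 2F1 form at 4/7, upper {-1/4, 4}.

Key observation: t_0 = -2 here, and the lower running product (prefactor -2) is a rising factorial.
Ratio: r(k) = (4/7) * (k-1/4) (k+4) / [(k+4/3) (k+1)] - rational; roots negated = parameters, x = (4/7), C = -2.


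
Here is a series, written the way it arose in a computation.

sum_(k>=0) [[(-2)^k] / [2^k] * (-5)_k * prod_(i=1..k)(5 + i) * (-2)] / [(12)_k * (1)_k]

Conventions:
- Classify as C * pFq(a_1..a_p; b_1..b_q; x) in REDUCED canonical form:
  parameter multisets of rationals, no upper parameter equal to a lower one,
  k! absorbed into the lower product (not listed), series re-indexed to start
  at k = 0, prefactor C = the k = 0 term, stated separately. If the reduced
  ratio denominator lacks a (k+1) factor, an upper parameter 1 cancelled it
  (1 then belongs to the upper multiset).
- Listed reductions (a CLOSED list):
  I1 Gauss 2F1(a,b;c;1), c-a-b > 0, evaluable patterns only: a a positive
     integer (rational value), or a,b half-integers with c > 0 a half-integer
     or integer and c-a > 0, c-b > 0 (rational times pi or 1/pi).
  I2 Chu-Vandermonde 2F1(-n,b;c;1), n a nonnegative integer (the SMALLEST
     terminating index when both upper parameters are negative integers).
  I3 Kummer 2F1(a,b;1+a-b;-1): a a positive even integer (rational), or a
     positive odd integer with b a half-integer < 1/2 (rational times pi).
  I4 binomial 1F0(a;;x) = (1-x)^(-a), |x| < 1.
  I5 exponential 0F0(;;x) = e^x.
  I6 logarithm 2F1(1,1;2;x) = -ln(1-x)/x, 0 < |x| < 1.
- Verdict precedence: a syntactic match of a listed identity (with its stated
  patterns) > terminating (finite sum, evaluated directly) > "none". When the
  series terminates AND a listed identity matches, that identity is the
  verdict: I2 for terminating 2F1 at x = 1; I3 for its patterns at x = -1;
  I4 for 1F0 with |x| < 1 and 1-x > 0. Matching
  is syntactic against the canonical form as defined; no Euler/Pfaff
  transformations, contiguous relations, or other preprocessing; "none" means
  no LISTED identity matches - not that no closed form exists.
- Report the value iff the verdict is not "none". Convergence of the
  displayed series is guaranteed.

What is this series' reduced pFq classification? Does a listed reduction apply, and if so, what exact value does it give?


At argument -1: a 2F1 with upper {-5, 6}, lower {12}, scaled by C = -2. Verdict at x = -1: Kummer (I3) matches (x = -1; c = 12 equals 1+a-b for upper {-5, 6}: listed pattern). Its exact value is -33/2.

The tell: t_0 = -2 here, and the two k-th powers (prefactor -2) combine into one argument.
Adjacent-term ratio: r(k) = (-1) * (k-5) (k+6) / [(k+12) (k+1)] - rational; roots negated = parameters, x = (-1), C = -2.


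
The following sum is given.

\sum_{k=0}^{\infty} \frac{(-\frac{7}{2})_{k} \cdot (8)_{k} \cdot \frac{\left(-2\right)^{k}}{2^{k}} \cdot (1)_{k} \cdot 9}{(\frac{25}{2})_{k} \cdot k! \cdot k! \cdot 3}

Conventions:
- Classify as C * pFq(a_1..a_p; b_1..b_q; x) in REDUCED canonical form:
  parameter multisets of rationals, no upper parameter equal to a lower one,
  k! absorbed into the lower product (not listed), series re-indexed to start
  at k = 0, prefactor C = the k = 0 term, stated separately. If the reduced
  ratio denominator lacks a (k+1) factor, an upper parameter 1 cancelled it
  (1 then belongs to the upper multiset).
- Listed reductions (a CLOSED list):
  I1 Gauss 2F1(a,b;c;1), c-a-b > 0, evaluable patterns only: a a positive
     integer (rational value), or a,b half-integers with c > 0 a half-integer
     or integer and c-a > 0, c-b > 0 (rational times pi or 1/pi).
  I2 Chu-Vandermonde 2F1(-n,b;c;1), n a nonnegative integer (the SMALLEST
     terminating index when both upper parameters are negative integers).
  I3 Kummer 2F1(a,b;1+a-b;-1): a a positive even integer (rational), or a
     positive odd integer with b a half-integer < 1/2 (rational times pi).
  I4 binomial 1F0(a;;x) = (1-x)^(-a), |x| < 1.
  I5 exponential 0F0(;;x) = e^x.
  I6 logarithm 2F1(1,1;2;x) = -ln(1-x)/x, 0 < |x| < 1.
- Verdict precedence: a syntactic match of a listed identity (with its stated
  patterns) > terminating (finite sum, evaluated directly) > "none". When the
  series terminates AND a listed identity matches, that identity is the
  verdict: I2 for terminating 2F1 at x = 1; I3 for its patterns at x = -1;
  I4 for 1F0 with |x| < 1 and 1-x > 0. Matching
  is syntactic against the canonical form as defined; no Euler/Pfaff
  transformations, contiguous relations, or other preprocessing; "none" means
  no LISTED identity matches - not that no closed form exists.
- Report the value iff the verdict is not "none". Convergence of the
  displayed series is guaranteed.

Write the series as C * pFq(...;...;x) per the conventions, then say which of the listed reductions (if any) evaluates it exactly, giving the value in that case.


Reduced: x = -1, 2F1, upper = {-\frac{7}{2}, 8}, lower = {\frac{25}{2}}, C = 3. Verdict at x = -1: the Kummer evaluation I3 matches (x = -1; c = \frac{25}{2} equals 1+a-b for upper {-\frac{7}{2}, 8}: listed pattern). Exact value: \frac{22287}{1280}.

Structural cue: t_0 = 3 here, and the two k-th powers (prefactor 3) combine into one argument.
Term ratio: r(k) = -1 * (k-\frac{7}{2}) (k+8) / [(k+\frac{25}{2}) (k+1)] - poly over poly, x = -1 from leading terms; C = 3 at k = 0.


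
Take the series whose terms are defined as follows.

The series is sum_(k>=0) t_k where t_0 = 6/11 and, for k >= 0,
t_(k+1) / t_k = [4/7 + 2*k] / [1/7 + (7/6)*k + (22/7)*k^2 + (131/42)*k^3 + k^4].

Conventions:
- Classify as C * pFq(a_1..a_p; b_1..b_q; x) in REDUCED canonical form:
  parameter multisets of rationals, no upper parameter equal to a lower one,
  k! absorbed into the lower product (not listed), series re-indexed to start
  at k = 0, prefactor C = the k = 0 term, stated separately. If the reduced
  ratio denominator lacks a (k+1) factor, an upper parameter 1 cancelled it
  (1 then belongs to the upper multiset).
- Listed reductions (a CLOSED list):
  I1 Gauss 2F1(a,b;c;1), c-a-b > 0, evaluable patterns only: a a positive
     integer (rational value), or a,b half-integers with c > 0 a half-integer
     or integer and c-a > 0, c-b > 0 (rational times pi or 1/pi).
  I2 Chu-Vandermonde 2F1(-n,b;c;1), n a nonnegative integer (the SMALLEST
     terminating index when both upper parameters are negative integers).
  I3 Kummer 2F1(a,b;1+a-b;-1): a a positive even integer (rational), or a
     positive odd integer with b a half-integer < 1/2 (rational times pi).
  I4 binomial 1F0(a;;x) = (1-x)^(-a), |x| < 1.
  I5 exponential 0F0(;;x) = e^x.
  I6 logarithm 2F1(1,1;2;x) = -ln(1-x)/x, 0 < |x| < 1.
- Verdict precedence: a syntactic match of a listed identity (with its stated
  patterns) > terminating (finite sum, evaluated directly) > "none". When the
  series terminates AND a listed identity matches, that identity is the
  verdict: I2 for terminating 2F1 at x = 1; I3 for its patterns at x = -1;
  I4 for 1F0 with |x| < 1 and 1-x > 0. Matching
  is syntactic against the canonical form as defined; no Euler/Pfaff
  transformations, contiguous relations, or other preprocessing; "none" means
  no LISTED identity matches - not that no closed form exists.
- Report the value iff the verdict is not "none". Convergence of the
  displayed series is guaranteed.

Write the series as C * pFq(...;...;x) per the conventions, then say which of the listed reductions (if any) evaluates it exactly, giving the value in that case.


Canonical form: C = 6/11 times 0F2 with upper {-}, lower {1/3, 3/2}, x = 2. Verdict: none (x = 2): each listed identity misses the multisets {-} ; {1/3, 3/2}.

Structural cue: x = 2 and factor the ratio over Q (C = 6/11, x = 2): negated roots = parameters.
Term ratio: r(k) = 2 * 1 / [(k+1/3) (k+3/2) (k+1)] - rational; roots negated = parameters, x = 2, C = 6/11.


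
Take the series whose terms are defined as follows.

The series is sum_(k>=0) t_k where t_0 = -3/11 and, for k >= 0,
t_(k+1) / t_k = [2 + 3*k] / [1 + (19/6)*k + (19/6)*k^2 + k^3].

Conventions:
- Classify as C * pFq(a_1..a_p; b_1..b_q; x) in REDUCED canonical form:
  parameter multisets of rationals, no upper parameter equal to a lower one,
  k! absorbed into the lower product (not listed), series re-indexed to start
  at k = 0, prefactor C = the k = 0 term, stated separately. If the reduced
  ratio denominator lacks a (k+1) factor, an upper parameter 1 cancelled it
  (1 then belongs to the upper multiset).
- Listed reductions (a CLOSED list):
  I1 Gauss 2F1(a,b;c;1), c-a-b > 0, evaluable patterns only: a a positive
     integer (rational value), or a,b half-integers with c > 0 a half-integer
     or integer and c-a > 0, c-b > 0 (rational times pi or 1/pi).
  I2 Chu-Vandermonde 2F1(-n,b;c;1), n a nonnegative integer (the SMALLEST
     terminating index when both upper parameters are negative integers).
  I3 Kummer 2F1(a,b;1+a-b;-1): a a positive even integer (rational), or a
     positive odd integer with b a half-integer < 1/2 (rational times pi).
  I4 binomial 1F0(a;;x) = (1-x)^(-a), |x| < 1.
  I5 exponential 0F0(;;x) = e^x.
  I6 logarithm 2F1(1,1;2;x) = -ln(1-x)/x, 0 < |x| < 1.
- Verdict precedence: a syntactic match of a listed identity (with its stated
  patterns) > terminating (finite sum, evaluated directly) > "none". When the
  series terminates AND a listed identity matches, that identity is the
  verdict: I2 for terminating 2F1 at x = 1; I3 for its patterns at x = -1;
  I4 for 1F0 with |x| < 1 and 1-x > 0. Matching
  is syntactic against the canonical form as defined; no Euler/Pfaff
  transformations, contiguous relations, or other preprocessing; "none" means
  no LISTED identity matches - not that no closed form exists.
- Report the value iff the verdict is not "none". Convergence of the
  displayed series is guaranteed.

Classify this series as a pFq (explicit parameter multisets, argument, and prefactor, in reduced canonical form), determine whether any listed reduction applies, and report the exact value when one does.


x = 3 here; the reduced form reads 0F1, upper {-}, lower {3/2}, C = -3/11. Verdict: none here - no I1-I6 shape fits x = 3 with lower {3/2}.

Structural cue: x = 3 and roots of the ratio polynomials (C = -3/11, x = 3) are the negated parameters.
Consecutive-term ratio: r(k) = 3 * 1 / [(k+3/2) (k+1)] - rational in k, leading ratio 3; with t_0 = -3/11, classification follows.
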